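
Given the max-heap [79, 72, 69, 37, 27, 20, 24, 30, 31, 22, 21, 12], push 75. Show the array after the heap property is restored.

[79, 72, 75, 37, 27, 69, 24, 30, 31, 22, 21, 12, 20]

append 75 at index 12 → [79, 72, 69, 37, 27, 20, 24, 30, 31, 22, 21, 12, 75]
75 > parent 20 at index 5, swap → [79, 72, 69, 37, 27, 75, 24, 30, 31, 22, 21, 12, 20]
75 > parent 69 at index 2, swap → [79, 72, 75, 37, 27, 69, 24, 30, 31, 22, 21, 12, 20]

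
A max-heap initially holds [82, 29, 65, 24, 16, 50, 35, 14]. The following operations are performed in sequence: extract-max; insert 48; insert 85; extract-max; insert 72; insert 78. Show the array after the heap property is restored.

[78, 72, 50, 48, 65, 14, 35, 24, 29, 16]

extract-max → returns 82:
  remove root 82; move last element 14 to root → [14, 29, 65, 24, 16, 50, 35]
  14 vs larger child 65 at index 2, swap → [65, 29, 14, 24, 16, 50, 35]
  14 vs larger child 50 at index 5, swap → [65, 29, 50, 24, 16, 14, 35]
insert 48:
  append 48 at index 7 → [65, 29, 50, 24, 16, 14, 35, 48]
  48 > parent 24 at index 3, swap → [65, 29, 50, 48, 16, 14, 35, 24]
  48 > parent 29 at index 1, swap → [65, 48, 50, 29, 16, 14, 35, 24]
insert 85:
  append 85 at index 8 → [65, 48, 50, 29, 16, 14, 35, 24, 85]
  85 > parent 29 at index 3, swap → [65, 48, 50, 85, 16, 14, 35, 24, 29]
  85 > parent 48 at index 1, swap → [65, 85, 50, 48, 16, 14, 35, 24, 29]
  85 > parent 65 at index 0, swap → [85, 65, 50, 48, 16, 14, 35, 24, 29]
extract-max → returns 85:
  remove root 85; move last element 29 to root → [29, 65, 50, 48, 16, 14, 35, 24]
  29 vs larger child 65 at index 1, swap → [65, 29, 50, 48, 16, 14, 35, 24]
  29 vs larger child 48 at index 3, swap → [65, 48, 50, 29, 16, 14, 35, 24]
insert 72:
  append 72 at index 8 → [65, 48, 50, 29, 16, 14, 35, 24, 72]
  72 > parent 29 at index 3, swap → [65, 48, 50, 72, 16, 14, 35, 24, 29]
  72 > parent 48 at index 1, swap → [65, 72, 50, 48, 16, 14, 35, 24, 29]
  72 > parent 65 at index 0, swap → [72, 65, 50, 48, 16, 14, 35, 24, 29]
insert 78:
  append 78 at index 9 → [72, 65, 50, 48, 16, 14, 35, 24, 29, 78]
  78 > parent 16 at index 4, swap → [72, 65, 50, 48, 78, 14, 35, 24, 29, 16]
  78 > parent 65 at index 1, swap → [72, 78, 50, 48, 65, 14, 35, 24, 29, 16]
  78 > parent 72 at index 0, swap → [78, 72, 50, 48, 65, 14, 35, 24, 29, 16]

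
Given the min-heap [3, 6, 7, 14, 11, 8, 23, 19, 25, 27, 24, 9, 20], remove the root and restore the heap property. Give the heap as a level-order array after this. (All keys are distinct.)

[6, 11, 7, 14, 20, 8, 23, 19, 25, 27, 24, 9]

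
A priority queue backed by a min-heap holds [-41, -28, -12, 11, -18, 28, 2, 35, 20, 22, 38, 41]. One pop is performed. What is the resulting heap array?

[-28, -18, -12, 11, 22, 28, 2, 35, 20, 41, 38]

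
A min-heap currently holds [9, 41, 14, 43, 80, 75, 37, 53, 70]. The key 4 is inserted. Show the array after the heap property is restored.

append 4 at index 9 → [9, 41, 14, 43, 80, 75, 37, 53, 70, 4]
4 < parent 80 at index 4, swap → [9, 41, 14, 43, 4, 75, 37, 53, 70, 80]
4 < parent 41 at index 1, swap → [9, 4, 14, 43, 41, 75, 37, 53, 70, 80]
4 < parent 9 at index 0, swap → [4, 9, 14, 43, 41, 75, 37, 53, 70, 80]

[4, 9, 14, 43, 41, 75, 37, 53, 70, 80]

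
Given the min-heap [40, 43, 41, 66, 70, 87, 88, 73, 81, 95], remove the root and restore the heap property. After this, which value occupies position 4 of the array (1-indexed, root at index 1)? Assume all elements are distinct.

66

remove root 40; move last element 95 to root → [95, 43, 41, 66, 70, 87, 88, 73, 81]
95 vs smaller child 41 at index 3, swap → [41, 43, 95, 66, 70, 87, 88, 73, 81]
95 vs smaller child 87 at index 6, swap → [41, 43, 87, 66, 70, 95, 88, 73, 81]
resulting array: [41, 43, 87, 66, 70, 95, 88, 73, 81]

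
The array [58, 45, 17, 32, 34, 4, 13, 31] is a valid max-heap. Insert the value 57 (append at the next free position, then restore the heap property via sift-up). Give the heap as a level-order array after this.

append 57 at index 8 → [58, 45, 17, 32, 34, 4, 13, 31, 57]
57 > parent 32 at index 3, swap → [58, 45, 17, 57, 34, 4, 13, 31, 32]
57 > parent 45 at index 1, swap → [58, 57, 17, 45, 34, 4, 13, 31, 32]

[58, 57, 17, 45, 34, 4, 13, 31, 32]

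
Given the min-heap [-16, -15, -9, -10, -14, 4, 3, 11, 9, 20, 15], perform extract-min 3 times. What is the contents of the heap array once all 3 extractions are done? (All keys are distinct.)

extract-min #1 returns -16:
  remove root -16; move last element 15 to root → [15, -15, -9, -10, -14, 4, 3, 11, 9, 20]
  15 vs smaller child -15 at index 1, swap → [-15, 15, -9, -10, -14, 4, 3, 11, 9, 20]
  15 vs smaller child -14 at index 4, swap → [-15, -14, -9, -10, 15, 4, 3, 11, 9, 20]
extract-min #2 returns -15:
  remove root -15; move last element 20 to root → [20, -14, -9, -10, 15, 4, 3, 11, 9]
  20 vs smaller child -14 at index 1, swap → [-14, 20, -9, -10, 15, 4, 3, 11, 9]
  20 vs smaller child -10 at index 3, swap → [-14, -10, -9, 20, 15, 4, 3, 11, 9]
  20 vs smaller child 9 at index 8, swap → [-14, -10, -9, 9, 15, 4, 3, 11, 20]
extract-min #3 returns -14:
  remove root -14; move last element 20 to root → [20, -10, -9, 9, 15, 4, 3, 11]
  20 vs smaller child -10 at index 1, swap → [-10, 20, -9, 9, 15, 4, 3, 11]
  20 vs smaller child 9 at index 3, swap → [-10, 9, -9, 20, 15, 4, 3, 11]
  20 vs only child 11 at index 7, swap → [-10, 9, -9, 11, 15, 4, 3, 20]

[-10, 9, -9, 11, 15, 4, 3, 20]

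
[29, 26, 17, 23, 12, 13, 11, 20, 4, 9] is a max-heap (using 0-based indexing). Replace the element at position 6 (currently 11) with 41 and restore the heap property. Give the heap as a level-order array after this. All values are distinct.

[41, 26, 29, 23, 12, 13, 17, 20, 4, 9]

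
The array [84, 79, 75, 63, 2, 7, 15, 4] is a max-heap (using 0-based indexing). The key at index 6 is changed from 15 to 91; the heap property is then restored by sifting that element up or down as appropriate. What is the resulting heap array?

[91, 79, 84, 63, 2, 7, 75, 4]

set index 6 from 15 to 91 → [84, 79, 75, 63, 2, 7, 91, 4]
91 > parent 75 at index 2, swap → [84, 79, 91, 63, 2, 7, 75, 4]
91 > parent 84 at index 0, swap → [91, 79, 84, 63, 2, 7, 75, 4]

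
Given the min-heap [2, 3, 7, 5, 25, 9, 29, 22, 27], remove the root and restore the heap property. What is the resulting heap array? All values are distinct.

[3, 5, 7, 22, 25, 9, 29, 27]

remove root 2; move last element 27 to root → [27, 3, 7, 5, 25, 9, 29, 22]
27 vs smaller child 3 at index 1, swap → [3, 27, 7, 5, 25, 9, 29, 22]
27 vs smaller child 5 at index 3, swap → [3, 5, 7, 27, 25, 9, 29, 22]
27 vs only child 22 at index 7, swap → [3, 5, 7, 22, 25, 9, 29, 27]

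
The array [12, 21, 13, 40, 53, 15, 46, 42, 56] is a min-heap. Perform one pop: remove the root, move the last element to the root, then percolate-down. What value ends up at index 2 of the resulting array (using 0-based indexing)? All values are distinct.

15

remove root 12; move last element 56 to root → [56, 21, 13, 40, 53, 15, 46, 42]
56 vs smaller child 13 at index 2, swap → [13, 21, 56, 40, 53, 15, 46, 42]
56 vs smaller child 15 at index 5, swap → [13, 21, 15, 40, 53, 56, 46, 42]
resulting array: [13, 21, 15, 40, 53, 56, 46, 42]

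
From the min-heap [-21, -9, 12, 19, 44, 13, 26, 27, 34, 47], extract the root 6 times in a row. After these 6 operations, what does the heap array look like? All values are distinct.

[27, 44, 34, 47]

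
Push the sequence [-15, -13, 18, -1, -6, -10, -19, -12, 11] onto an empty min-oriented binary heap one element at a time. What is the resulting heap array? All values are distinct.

[-19, -13, -15, -12, -6, 18, -10, -1, 11]

Insert -15:
  append -15 at index 0 → [-15] (no swap needed)
Insert -13:
  append -13 at index 1 → [-15, -13] (no swap needed)
Insert 18:
  append 18 at index 2 → [-15, -13, 18] (no swap needed)
Insert -1:
  append -1 at index 3 → [-15, -13, 18, -1] (no swap needed)
Insert -6:
  append -6 at index 4 → [-15, -13, 18, -1, -6] (no swap needed)
Insert -10:
  append -10 at index 5 → [-15, -13, 18, -1, -6, -10]
  -10 < parent 18 at index 2, swap → [-15, -13, -10, -1, -6, 18]
Insert -19:
  append -19 at index 6 → [-15, -13, -10, -1, -6, 18, -19]
  -19 < parent -10 at index 2, swap → [-15, -13, -19, -1, -6, 18, -10]
  -19 < parent -15 at index 0, swap → [-19, -13, -15, -1, -6, 18, -10]
Insert -12:
  append -12 at index 7 → [-19, -13, -15, -1, -6, 18, -10, -12]
  -12 < parent -1 at index 3, swap → [-19, -13, -15, -12, -6, 18, -10, -1]
Insert 11:
  append 11 at index 8 → [-19, -13, -15, -12, -6, 18, -10, -1, 11] (no swap needed)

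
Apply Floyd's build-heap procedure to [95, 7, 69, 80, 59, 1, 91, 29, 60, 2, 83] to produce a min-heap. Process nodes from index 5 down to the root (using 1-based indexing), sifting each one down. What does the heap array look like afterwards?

[1, 2, 69, 29, 7, 95, 91, 80, 60, 59, 83]

sift down from index 5:
  59 vs smaller child 2 at index 10, swap → [95, 7, 69, 80, 2, 1, 91, 29, 60, 59, 83]
sift down from index 4:
  80 vs smaller child 29 at index 8, swap → [95, 7, 69, 29, 2, 1, 91, 80, 60, 59, 83]
sift down from index 3:
  69 vs smaller child 1 at index 6, swap → [95, 7, 1, 29, 2, 69, 91, 80, 60, 59, 83]
sift down from index 2:
  7 vs smaller child 2 at index 5, swap → [95, 2, 1, 29, 7, 69, 91, 80, 60, 59, 83]
sift down from index 1:
  95 vs smaller child 1 at index 3, swap → [1, 2, 95, 29, 7, 69, 91, 80, 60, 59, 83]
  95 vs smaller child 69 at index 6, swap → [1, 2, 69, 29, 7, 95, 91, 80, 60, 59, 83]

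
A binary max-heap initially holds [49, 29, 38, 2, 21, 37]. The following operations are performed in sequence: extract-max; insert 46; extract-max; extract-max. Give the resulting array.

[37, 29, 21, 2]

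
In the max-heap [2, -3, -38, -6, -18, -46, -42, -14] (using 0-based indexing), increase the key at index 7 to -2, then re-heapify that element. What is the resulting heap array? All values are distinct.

[2, -2, -38, -3, -18, -46, -42, -6]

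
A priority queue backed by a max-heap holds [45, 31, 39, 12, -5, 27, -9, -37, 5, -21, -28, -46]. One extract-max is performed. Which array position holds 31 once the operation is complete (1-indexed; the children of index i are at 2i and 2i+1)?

remove root 45; move last element -46 to root → [-46, 31, 39, 12, -5, 27, -9, -37, 5, -21, -28]
-46 vs larger child 39 at index 3, swap → [39, 31, -46, 12, -5, 27, -9, -37, 5, -21, -28]
-46 vs larger child 27 at index 6, swap → [39, 31, 27, 12, -5, -46, -9, -37, 5, -21, -28]
resulting array: [39, 31, 27, 12, -5, -46, -9, -37, 5, -21, -28]

2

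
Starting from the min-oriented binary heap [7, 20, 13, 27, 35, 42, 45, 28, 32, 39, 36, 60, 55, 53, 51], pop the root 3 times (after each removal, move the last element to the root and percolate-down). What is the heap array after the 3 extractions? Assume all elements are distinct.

[27, 28, 42, 32, 35, 51, 45, 53, 55, 39, 36, 60]

extract-min #1 returns 7:
  remove root 7; move last element 51 to root → [51, 20, 13, 27, 35, 42, 45, 28, 32, 39, 36, 60, 55, 53]
  51 vs smaller child 13 at index 2, swap → [13, 20, 51, 27, 35, 42, 45, 28, 32, 39, 36, 60, 55, 53]
  51 vs smaller child 42 at index 5, swap → [13, 20, 42, 27, 35, 51, 45, 28, 32, 39, 36, 60, 55, 53]
extract-min #2 returns 13:
  remove root 13; move last element 53 to root → [53, 20, 42, 27, 35, 51, 45, 28, 32, 39, 36, 60, 55]
  53 vs smaller child 20 at index 1, swap → [20, 53, 42, 27, 35, 51, 45, 28, 32, 39, 36, 60, 55]
  53 vs smaller child 27 at index 3, swap → [20, 27, 42, 53, 35, 51, 45, 28, 32, 39, 36, 60, 55]
  53 vs smaller child 28 at index 7, swap → [20, 27, 42, 28, 35, 51, 45, 53, 32, 39, 36, 60, 55]
extract-min #3 returns 20:
  remove root 20; move last element 55 to root → [55, 27, 42, 28, 35, 51, 45, 53, 32, 39, 36, 60]
  55 vs smaller child 27 at index 1, swap → [27, 55, 42, 28, 35, 51, 45, 53, 32, 39, 36, 60]
  55 vs smaller child 28 at index 3, swap → [27, 28, 42, 55, 35, 51, 45, 53, 32, 39, 36, 60]
  55 vs smaller child 32 at index 8, swap → [27, 28, 42, 32, 35, 51, 45, 53, 55, 39, 36, 60]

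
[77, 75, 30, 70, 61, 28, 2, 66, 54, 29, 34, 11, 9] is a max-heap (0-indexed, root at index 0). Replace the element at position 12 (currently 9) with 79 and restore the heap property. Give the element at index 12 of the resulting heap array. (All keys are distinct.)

28

set index 12 from 9 to 79 → [77, 75, 30, 70, 61, 28, 2, 66, 54, 29, 34, 11, 79]
79 > parent 28 at index 5, swap → [77, 75, 30, 70, 61, 79, 2, 66, 54, 29, 34, 11, 28]
79 > parent 30 at index 2, swap → [77, 75, 79, 70, 61, 30, 2, 66, 54, 29, 34, 11, 28]
79 > parent 77 at index 0, swap → [79, 75, 77, 70, 61, 30, 2, 66, 54, 29, 34, 11, 28]
resulting array: [79, 75, 77, 70, 61, 30, 2, 66, 54, 29, 34, 11, 28]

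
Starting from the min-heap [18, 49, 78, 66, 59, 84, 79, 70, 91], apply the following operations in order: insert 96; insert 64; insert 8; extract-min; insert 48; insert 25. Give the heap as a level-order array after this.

insert 96:
  append 96 at index 9 → [18, 49, 78, 66, 59, 84, 79, 70, 91, 96] (no swap needed)
insert 64:
  append 64 at index 10 → [18, 49, 78, 66, 59, 84, 79, 70, 91, 96, 64] (no swap needed)
insert 8:
  append 8 at index 11 → [18, 49, 78, 66, 59, 84, 79, 70, 91, 96, 64, 8]
  8 < parent 84 at index 5, swap → [18, 49, 78, 66, 59, 8, 79, 70, 91, 96, 64, 84]
  8 < parent 78 at index 2, swap → [18, 49, 8, 66, 59, 78, 79, 70, 91, 96, 64, 84]
  8 < parent 18 at index 0, swap → [8, 49, 18, 66, 59, 78, 79, 70, 91, 96, 64, 84]
extract-min → returns 8:
  remove root 8; move last element 84 to root → [84, 49, 18, 66, 59, 78, 79, 70, 91, 96, 64]
  84 vs smaller child 18 at index 2, swap → [18, 49, 84, 66, 59, 78, 79, 70, 91, 96, 64]
  84 vs smaller child 78 at index 5, swap → [18, 49, 78, 66, 59, 84, 79, 70, 91, 96, 64]
insert 48:
  append 48 at index 11 → [18, 49, 78, 66, 59, 84, 79, 70, 91, 96, 64, 48]
  48 < parent 84 at index 5, swap → [18, 49, 78, 66, 59, 48, 79, 70, 91, 96, 64, 84]
  48 < parent 78 at index 2, swap → [18, 49, 48, 66, 59, 78, 79, 70, 91, 96, 64, 84]
insert 25:
  append 25 at index 12 → [18, 49, 48, 66, 59, 78, 79, 70, 91, 96, 64, 84, 25]
  25 < parent 78 at index 5, swap → [18, 49, 48, 66, 59, 25, 79, 70, 91, 96, 64, 84, 78]
  25 < parent 48 at index 2, swap → [18, 49, 25, 66, 59, 48, 79, 70, 91, 96, 64, 84, 78]

[18, 49, 25, 66, 59, 48, 79, 70, 91, 96, 64, 84, 78]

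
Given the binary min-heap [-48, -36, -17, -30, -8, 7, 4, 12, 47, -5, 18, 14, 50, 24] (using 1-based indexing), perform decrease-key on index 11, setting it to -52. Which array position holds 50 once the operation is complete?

13

set index 11 from 18 to -52 → [-48, -36, -17, -30, -8, 7, 4, 12, 47, -5, -52, 14, 50, 24]
-52 < parent -8 at index 5, swap → [-48, -36, -17, -30, -52, 7, 4, 12, 47, -5, -8, 14, 50, 24]
-52 < parent -36 at index 2, swap → [-48, -52, -17, -30, -36, 7, 4, 12, 47, -5, -8, 14, 50, 24]
-52 < parent -48 at index 1, swap → [-52, -48, -17, -30, -36, 7, 4, 12, 47, -5, -8, 14, 50, 24]
resulting array: [-52, -48, -17, -30, -36, 7, 4, 12, 47, -5, -8, 14, 50, 24]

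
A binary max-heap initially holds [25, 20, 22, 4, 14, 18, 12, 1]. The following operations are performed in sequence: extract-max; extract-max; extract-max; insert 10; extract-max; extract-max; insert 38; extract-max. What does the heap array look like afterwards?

[12, 4, 10, 1]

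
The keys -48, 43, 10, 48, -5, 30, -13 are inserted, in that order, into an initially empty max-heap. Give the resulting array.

[48, 43, 30, -48, -5, 10, -13]

Insert -48:
  append -48 at index 0 → [-48] (no swap needed)
Insert 43:
  append 43 at index 1 → [-48, 43]
  43 > parent -48 at index 0, swap → [43, -48]
Insert 10:
  append 10 at index 2 → [43, -48, 10] (no swap needed)
Insert 48:
  append 48 at index 3 → [43, -48, 10, 48]
  48 > parent -48 at index 1, swap → [43, 48, 10, -48]
  48 > parent 43 at index 0, swap → [48, 43, 10, -48]
Insert -5:
  append -5 at index 4 → [48, 43, 10, -48, -5] (no swap needed)
Insert 30:
  append 30 at index 5 → [48, 43, 10, -48, -5, 30]
  30 > parent 10 at index 2, swap → [48, 43, 30, -48, -5, 10]
Insert -13:
  append -13 at index 6 → [48, 43, 30, -48, -5, 10, -13] (no swap needed)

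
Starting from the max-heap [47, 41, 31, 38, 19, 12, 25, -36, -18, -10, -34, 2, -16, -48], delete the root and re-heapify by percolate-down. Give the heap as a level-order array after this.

[41, 38, 31, -18, 19, 12, 25, -36, -48, -10, -34, 2, -16]

remove root 47; move last element -48 to root → [-48, 41, 31, 38, 19, 12, 25, -36, -18, -10, -34, 2, -16]
-48 vs larger child 41 at index 1, swap → [41, -48, 31, 38, 19, 12, 25, -36, -18, -10, -34, 2, -16]
-48 vs larger child 38 at index 3, swap → [41, 38, 31, -48, 19, 12, 25, -36, -18, -10, -34, 2, -16]
-48 vs larger child -18 at index 8, swap → [41, 38, 31, -18, 19, 12, 25, -36, -48, -10, -34, 2, -16]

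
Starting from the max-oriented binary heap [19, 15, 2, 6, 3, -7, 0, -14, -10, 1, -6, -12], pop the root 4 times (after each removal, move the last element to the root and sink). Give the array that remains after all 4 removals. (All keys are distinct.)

[2, 1, 0, -10, -6, -7, -12, -14]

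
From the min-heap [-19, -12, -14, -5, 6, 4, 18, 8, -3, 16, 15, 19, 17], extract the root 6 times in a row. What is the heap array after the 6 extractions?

[6, 8, 17, 15, 16, 19, 18]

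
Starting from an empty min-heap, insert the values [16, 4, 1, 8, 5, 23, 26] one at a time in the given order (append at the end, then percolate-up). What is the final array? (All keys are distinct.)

[1, 5, 4, 16, 8, 23, 26]

Insert 16:
  append 16 at index 0 → [16] (no swap needed)
Insert 4:
  append 4 at index 1 → [16, 4]
  4 < parent 16 at index 0, swap → [4, 16]
Insert 1:
  append 1 at index 2 → [4, 16, 1]
  1 < parent 4 at index 0, swap → [1, 16, 4]
Insert 8:
  append 8 at index 3 → [1, 16, 4, 8]
  8 < parent 16 at index 1, swap → [1, 8, 4, 16]
Insert 5:
  append 5 at index 4 → [1, 8, 4, 16, 5]
  5 < parent 8 at index 1, swap → [1, 5, 4, 16, 8]
Insert 23:
  append 23 at index 5 → [1, 5, 4, 16, 8, 23] (no swap needed)
Insert 26:
  append 26 at index 6 → [1, 5, 4, 16, 8, 23, 26] (no swap needed)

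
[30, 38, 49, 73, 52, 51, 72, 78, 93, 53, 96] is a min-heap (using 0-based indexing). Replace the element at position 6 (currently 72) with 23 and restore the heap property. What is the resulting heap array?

[23, 38, 30, 73, 52, 51, 49, 78, 93, 53, 96]

set index 6 from 72 to 23 → [30, 38, 49, 73, 52, 51, 23, 78, 93, 53, 96]
23 < parent 49 at index 2, swap → [30, 38, 23, 73, 52, 51, 49, 78, 93, 53, 96]
23 < parent 30 at index 0, swap → [23, 38, 30, 73, 52, 51, 49, 78, 93, 53, 96]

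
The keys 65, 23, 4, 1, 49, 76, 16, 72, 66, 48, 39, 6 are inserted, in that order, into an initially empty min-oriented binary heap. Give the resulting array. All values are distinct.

Insert 65:
  append 65 at index 0 → [65] (no swap needed)
Insert 23:
  append 23 at index 1 → [65, 23]
  23 < parent 65 at index 0, swap → [23, 65]
Insert 4:
  append 4 at index 2 → [23, 65, 4]
  4 < parent 23 at index 0, swap → [4, 65, 23]
Insert 1:
  append 1 at index 3 → [4, 65, 23, 1]
  1 < parent 65 at index 1, swap → [4, 1, 23, 65]
  1 < parent 4 at index 0, swap → [1, 4, 23, 65]
Insert 49:
  append 49 at index 4 → [1, 4, 23, 65, 49] (no swap needed)
Insert 76:
  append 76 at index 5 → [1, 4, 23, 65, 49, 76] (no swap needed)
Insert 16:
  append 16 at index 6 → [1, 4, 23, 65, 49, 76, 16]
  16 < parent 23 at index 2, swap → [1, 4, 16, 65, 49, 76, 23]
Insert 72:
  append 72 at index 7 → [1, 4, 16, 65, 49, 76, 23, 72] (no swap needed)
Insert 66:
  append 66 at index 8 → [1, 4, 16, 65, 49, 76, 23, 72, 66] (no swap needed)
Insert 48:
  append 48 at index 9 → [1, 4, 16, 65, 49, 76, 23, 72, 66, 48]
  48 < parent 49 at index 4, swap → [1, 4, 16, 65, 48, 76, 23, 72, 66, 49]
Insert 39:
  append 39 at index 10 → [1, 4, 16, 65, 48, 76, 23, 72, 66, 49, 39]
  39 < parent 48 at index 4, swap → [1, 4, 16, 65, 39, 76, 23, 72, 66, 49, 48]
Insert 6:
  append 6 at index 11 → [1, 4, 16, 65, 39, 76, 23, 72, 66, 49, 48, 6]
  6 < parent 76 at index 5, swap → [1, 4, 16, 65, 39, 6, 23, 72, 66, 49, 48, 76]
  6 < parent 16 at index 2, swap → [1, 4, 6, 65, 39, 16, 23, 72, 66, 49, 48, 76]

[1, 4, 6, 65, 39, 16, 23, 72, 66, 49, 48, 76]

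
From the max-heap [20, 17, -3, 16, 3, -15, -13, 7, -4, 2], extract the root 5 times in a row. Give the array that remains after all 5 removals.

[2, -4, -3, -13, -15]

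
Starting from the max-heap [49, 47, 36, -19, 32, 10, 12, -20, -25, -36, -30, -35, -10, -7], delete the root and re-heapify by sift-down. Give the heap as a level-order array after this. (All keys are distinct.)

[47, 32, 36, -19, -7, 10, 12, -20, -25, -36, -30, -35, -10]

remove root 49; move last element -7 to root → [-7, 47, 36, -19, 32, 10, 12, -20, -25, -36, -30, -35, -10]
-7 vs larger child 47 at index 1, swap → [47, -7, 36, -19, 32, 10, 12, -20, -25, -36, -30, -35, -10]
-7 vs larger child 32 at index 4, swap → [47, 32, 36, -19, -7, 10, 12, -20, -25, -36, -30, -35, -10]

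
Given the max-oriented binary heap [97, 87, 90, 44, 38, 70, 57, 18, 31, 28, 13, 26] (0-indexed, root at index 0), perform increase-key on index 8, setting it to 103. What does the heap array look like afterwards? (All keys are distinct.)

[103, 97, 90, 87, 38, 70, 57, 18, 44, 28, 13, 26]

set index 8 from 31 to 103 → [97, 87, 90, 44, 38, 70, 57, 18, 103, 28, 13, 26]
103 > parent 44 at index 3, swap → [97, 87, 90, 103, 38, 70, 57, 18, 44, 28, 13, 26]
103 > parent 87 at index 1, swap → [97, 103, 90, 87, 38, 70, 57, 18, 44, 28, 13, 26]
103 > parent 97 at index 0, swap → [103, 97, 90, 87, 38, 70, 57, 18, 44, 28, 13, 26]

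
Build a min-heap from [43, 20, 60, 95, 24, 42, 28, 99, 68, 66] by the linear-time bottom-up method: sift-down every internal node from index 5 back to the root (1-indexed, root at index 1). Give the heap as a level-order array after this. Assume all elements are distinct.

sift down from index 5: already satisfies heap property
sift down from index 4:
  95 vs smaller child 68 at index 9, swap → [43, 20, 60, 68, 24, 42, 28, 99, 95, 66]
sift down from index 3:
  60 vs smaller child 28 at index 7, swap → [43, 20, 28, 68, 24, 42, 60, 99, 95, 66]
sift down from index 2: already satisfies heap property
sift down from index 1:
  43 vs smaller child 20 at index 2, swap → [20, 43, 28, 68, 24, 42, 60, 99, 95, 66]
  43 vs smaller child 24 at index 5, swap → [20, 24, 28, 68, 43, 42, 60, 99, 95, 66]

[20, 24, 28, 68, 43, 42, 60, 99, 95, 66]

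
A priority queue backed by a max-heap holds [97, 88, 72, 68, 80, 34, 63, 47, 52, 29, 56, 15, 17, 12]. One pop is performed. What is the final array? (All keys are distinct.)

remove root 97; move last element 12 to root → [12, 88, 72, 68, 80, 34, 63, 47, 52, 29, 56, 15, 17]
12 vs larger child 88 at index 1, swap → [88, 12, 72, 68, 80, 34, 63, 47, 52, 29, 56, 15, 17]
12 vs larger child 80 at index 4, swap → [88, 80, 72, 68, 12, 34, 63, 47, 52, 29, 56, 15, 17]
12 vs larger child 56 at index 10, swap → [88, 80, 72, 68, 56, 34, 63, 47, 52, 29, 12, 15, 17]

[88, 80, 72, 68, 56, 34, 63, 47, 52, 29, 12, 15, 17]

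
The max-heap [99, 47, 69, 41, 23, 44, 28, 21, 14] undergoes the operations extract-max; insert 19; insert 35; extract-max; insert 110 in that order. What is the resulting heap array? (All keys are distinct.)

extract-max → returns 99:
  remove root 99; move last element 14 to root → [14, 47, 69, 41, 23, 44, 28, 21]
  14 vs larger child 69 at index 2, swap → [69, 47, 14, 41, 23, 44, 28, 21]
  14 vs larger child 44 at index 5, swap → [69, 47, 44, 41, 23, 14, 28, 21]
insert 19:
  append 19 at index 8 → [69, 47, 44, 41, 23, 14, 28, 21, 19] (no swap needed)
insert 35:
  append 35 at index 9 → [69, 47, 44, 41, 23, 14, 28, 21, 19, 35]
  35 > parent 23 at index 4, swap → [69, 47, 44, 41, 35, 14, 28, 21, 19, 23]
extract-max → returns 69:
  remove root 69; move last element 23 to root → [23, 47, 44, 41, 35, 14, 28, 21, 19]
  23 vs larger child 47 at index 1, swap → [47, 23, 44, 41, 35, 14, 28, 21, 19]
  23 vs larger child 41 at index 3, swap → [47, 41, 44, 23, 35, 14, 28, 21, 19]
insert 110:
  append 110 at index 9 → [47, 41, 44, 23, 35, 14, 28, 21, 19, 110]
  110 > parent 35 at index 4, swap → [47, 41, 44, 23, 110, 14, 28, 21, 19, 35]
  110 > parent 41 at index 1, swap → [47, 110, 44, 23, 41, 14, 28, 21, 19, 35]
  110 > parent 47 at index 0, swap → [110, 47, 44, 23, 41, 14, 28, 21, 19, 35]

[110, 47, 44, 23, 41, 14, 28, 21, 19, 35]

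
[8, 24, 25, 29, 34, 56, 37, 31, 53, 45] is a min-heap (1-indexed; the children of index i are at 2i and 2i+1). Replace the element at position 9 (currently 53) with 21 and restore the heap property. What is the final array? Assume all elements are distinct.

set index 9 from 53 to 21 → [8, 24, 25, 29, 34, 56, 37, 31, 21, 45]
21 < parent 29 at index 4, swap → [8, 24, 25, 21, 34, 56, 37, 31, 29, 45]
21 < parent 24 at index 2, swap → [8, 21, 25, 24, 34, 56, 37, 31, 29, 45]

[8, 21, 25, 24, 34, 56, 37, 31, 29, 45]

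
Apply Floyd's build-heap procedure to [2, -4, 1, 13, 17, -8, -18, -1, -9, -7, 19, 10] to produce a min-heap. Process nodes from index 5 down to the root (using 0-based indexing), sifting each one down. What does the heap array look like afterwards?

[-18, -9, -8, -4, -7, 2, 1, -1, 13, 17, 19, 10]

sift down from index 5: already satisfies heap property
sift down from index 4:
  17 vs smaller child -7 at index 9, swap → [2, -4, 1, 13, -7, -8, -18, -1, -9, 17, 19, 10]
sift down from index 3:
  13 vs smaller child -9 at index 8, swap → [2, -4, 1, -9, -7, -8, -18, -1, 13, 17, 19, 10]
sift down from index 2:
  1 vs smaller child -18 at index 6, swap → [2, -4, -18, -9, -7, -8, 1, -1, 13, 17, 19, 10]
sift down from index 1:
  -4 vs smaller child -9 at index 3, swap → [2, -9, -18, -4, -7, -8, 1, -1, 13, 17, 19, 10]
sift down from index 0:
  2 vs smaller child -18 at index 2, swap → [-18, -9, 2, -4, -7, -8, 1, -1, 13, 17, 19, 10]
  2 vs smaller child -8 at index 5, swap → [-18, -9, -8, -4, -7, 2, 1, -1, 13, 17, 19, 10]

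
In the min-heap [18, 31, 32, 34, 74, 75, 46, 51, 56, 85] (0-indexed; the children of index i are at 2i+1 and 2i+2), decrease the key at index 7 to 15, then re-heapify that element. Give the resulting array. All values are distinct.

set index 7 from 51 to 15 → [18, 31, 32, 34, 74, 75, 46, 15, 56, 85]
15 < parent 34 at index 3, swap → [18, 31, 32, 15, 74, 75, 46, 34, 56, 85]
15 < parent 31 at index 1, swap → [18, 15, 32, 31, 74, 75, 46, 34, 56, 85]
15 < parent 18 at index 0, swap → [15, 18, 32, 31, 74, 75, 46, 34, 56, 85]

[15, 18, 32, 31, 74, 75, 46, 34, 56, 85]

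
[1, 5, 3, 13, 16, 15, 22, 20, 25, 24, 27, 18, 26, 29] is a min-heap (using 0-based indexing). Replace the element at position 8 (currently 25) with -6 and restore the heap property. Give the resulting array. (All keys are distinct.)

[-6, 1, 3, 5, 16, 15, 22, 20, 13, 24, 27, 18, 26, 29]

set index 8 from 25 to -6 → [1, 5, 3, 13, 16, 15, 22, 20, -6, 24, 27, 18, 26, 29]
-6 < parent 13 at index 3, swap → [1, 5, 3, -6, 16, 15, 22, 20, 13, 24, 27, 18, 26, 29]
-6 < parent 5 at index 1, swap → [1, -6, 3, 5, 16, 15, 22, 20, 13, 24, 27, 18, 26, 29]
-6 < parent 1 at index 0, swap → [-6, 1, 3, 5, 16, 15, 22, 20, 13, 24, 27, 18, 26, 29]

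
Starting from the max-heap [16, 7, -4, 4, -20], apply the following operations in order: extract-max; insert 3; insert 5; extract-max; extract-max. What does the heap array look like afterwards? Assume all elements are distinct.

extract-max → returns 16:
  remove root 16; move last element -20 to root → [-20, 7, -4, 4]
  -20 vs larger child 7 at index 1, swap → [7, -20, -4, 4]
  -20 vs only child 4 at index 3, swap → [7, 4, -4, -20]
insert 3:
  append 3 at index 4 → [7, 4, -4, -20, 3] (no swap needed)
insert 5:
  append 5 at index 5 → [7, 4, -4, -20, 3, 5]
  5 > parent -4 at index 2, swap → [7, 4, 5, -20, 3, -4]
extract-max → returns 7:
  remove root 7; move last element -4 to root → [-4, 4, 5, -20, 3]
  -4 vs larger child 5 at index 2, swap → [5, 4, -4, -20, 3]
extract-max → returns 5:
  remove root 5; move last element 3 to root → [3, 4, -4, -20]
  3 vs larger child 4 at index 1, swap → [4, 3, -4, -20]

[4, 3, -4, -20]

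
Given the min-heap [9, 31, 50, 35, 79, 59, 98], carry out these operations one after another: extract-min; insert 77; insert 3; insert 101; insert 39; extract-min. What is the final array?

[31, 35, 50, 79, 39, 59, 77, 98, 101]

extract-min → returns 9:
  remove root 9; move last element 98 to root → [98, 31, 50, 35, 79, 59]
  98 vs smaller child 31 at index 1, swap → [31, 98, 50, 35, 79, 59]
  98 vs smaller child 35 at index 3, swap → [31, 35, 50, 98, 79, 59]
insert 77:
  append 77 at index 6 → [31, 35, 50, 98, 79, 59, 77] (no swap needed)
insert 3:
  append 3 at index 7 → [31, 35, 50, 98, 79, 59, 77, 3]
  3 < parent 98 at index 3, swap → [31, 35, 50, 3, 79, 59, 77, 98]
  3 < parent 35 at index 1, swap → [31, 3, 50, 35, 79, 59, 77, 98]
  3 < parent 31 at index 0, swap → [3, 31, 50, 35, 79, 59, 77, 98]
insert 101:
  append 101 at index 8 → [3, 31, 50, 35, 79, 59, 77, 98, 101] (no swap needed)
insert 39:
  append 39 at index 9 → [3, 31, 50, 35, 79, 59, 77, 98, 101, 39]
  39 < parent 79 at index 4, swap → [3, 31, 50, 35, 39, 59, 77, 98, 101, 79]
extract-min → returns 3:
  remove root 3; move last element 79 to root → [79, 31, 50, 35, 39, 59, 77, 98, 101]
  79 vs smaller child 31 at index 1, swap → [31, 79, 50, 35, 39, 59, 77, 98, 101]
  79 vs smaller child 35 at index 3, swap → [31, 35, 50, 79, 39, 59, 77, 98, 101]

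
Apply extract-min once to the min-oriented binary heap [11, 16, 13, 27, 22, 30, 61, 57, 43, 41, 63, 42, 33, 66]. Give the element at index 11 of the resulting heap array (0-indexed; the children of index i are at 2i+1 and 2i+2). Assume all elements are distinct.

remove root 11; move last element 66 to root → [66, 16, 13, 27, 22, 30, 61, 57, 43, 41, 63, 42, 33]
66 vs smaller child 13 at index 2, swap → [13, 16, 66, 27, 22, 30, 61, 57, 43, 41, 63, 42, 33]
66 vs smaller child 30 at index 5, swap → [13, 16, 30, 27, 22, 66, 61, 57, 43, 41, 63, 42, 33]
66 vs smaller child 33 at index 12, swap → [13, 16, 30, 27, 22, 33, 61, 57, 43, 41, 63, 42, 66]
resulting array: [13, 16, 30, 27, 22, 33, 61, 57, 43, 41, 63, 42, 66]

42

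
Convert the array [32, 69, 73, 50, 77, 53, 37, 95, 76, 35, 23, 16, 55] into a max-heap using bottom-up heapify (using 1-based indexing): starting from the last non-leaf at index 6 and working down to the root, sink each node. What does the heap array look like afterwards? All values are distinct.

[95, 77, 73, 76, 35, 55, 37, 50, 69, 32, 23, 16, 53]

sift down from index 6:
  53 vs larger child 55 at index 13, swap → [32, 69, 73, 50, 77, 55, 37, 95, 76, 35, 23, 16, 53]
sift down from index 5: already satisfies heap property
sift down from index 4:
  50 vs larger child 95 at index 8, swap → [32, 69, 73, 95, 77, 55, 37, 50, 76, 35, 23, 16, 53]
sift down from index 3: already satisfies heap property
sift down from index 2:
  69 vs larger child 95 at index 4, swap → [32, 95, 73, 69, 77, 55, 37, 50, 76, 35, 23, 16, 53]
  69 vs larger child 76 at index 9, swap → [32, 95, 73, 76, 77, 55, 37, 50, 69, 35, 23, 16, 53]
sift down from index 1:
  32 vs larger child 95 at index 2, swap → [95, 32, 73, 76, 77, 55, 37, 50, 69, 35, 23, 16, 53]
  32 vs larger child 77 at index 5, swap → [95, 77, 73, 76, 32, 55, 37, 50, 69, 35, 23, 16, 53]
  32 vs larger child 35 at index 10, swap → [95, 77, 73, 76, 35, 55, 37, 50, 69, 32, 23, 16, 53]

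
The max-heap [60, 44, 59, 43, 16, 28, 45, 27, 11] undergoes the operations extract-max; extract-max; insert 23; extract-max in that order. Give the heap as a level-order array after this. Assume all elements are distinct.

extract-max → returns 60:
  remove root 60; move last element 11 to root → [11, 44, 59, 43, 16, 28, 45, 27]
  11 vs larger child 59 at index 2, swap → [59, 44, 11, 43, 16, 28, 45, 27]
  11 vs larger child 45 at index 6, swap → [59, 44, 45, 43, 16, 28, 11, 27]
extract-max → returns 59:
  remove root 59; move last element 27 to root → [27, 44, 45, 43, 16, 28, 11]
  27 vs larger child 45 at index 2, swap → [45, 44, 27, 43, 16, 28, 11]
  27 vs larger child 28 at index 5, swap → [45, 44, 28, 43, 16, 27, 11]
insert 23:
  append 23 at index 7 → [45, 44, 28, 43, 16, 27, 11, 23] (no swap needed)
extract-max → returns 45:
  remove root 45; move last element 23 to root → [23, 44, 28, 43, 16, 27, 11]
  23 vs larger child 44 at index 1, swap → [44, 23, 28, 43, 16, 27, 11]
  23 vs larger child 43 at index 3, swap → [44, 43, 28, 23, 16, 27, 11]

[44, 43, 28, 23, 16, 27, 11]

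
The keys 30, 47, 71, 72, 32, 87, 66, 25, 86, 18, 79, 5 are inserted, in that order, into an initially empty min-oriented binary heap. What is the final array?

[5, 25, 18, 32, 30, 66, 71, 72, 86, 47, 79, 87]

Insert 30:
  append 30 at index 0 → [30] (no swap needed)
Insert 47:
  append 47 at index 1 → [30, 47] (no swap needed)
Insert 71:
  append 71 at index 2 → [30, 47, 71] (no swap needed)
Insert 72:
  append 72 at index 3 → [30, 47, 71, 72] (no swap needed)
Insert 32:
  append 32 at index 4 → [30, 47, 71, 72, 32]
  32 < parent 47 at index 1, swap → [30, 32, 71, 72, 47]
Insert 87:
  append 87 at index 5 → [30, 32, 71, 72, 47, 87] (no swap needed)
Insert 66:
  append 66 at index 6 → [30, 32, 71, 72, 47, 87, 66]
  66 < parent 71 at index 2, swap → [30, 32, 66, 72, 47, 87, 71]
Insert 25:
  append 25 at index 7 → [30, 32, 66, 72, 47, 87, 71, 25]
  25 < parent 72 at index 3, swap → [30, 32, 66, 25, 47, 87, 71, 72]
  25 < parent 32 at index 1, swap → [30, 25, 66, 32, 47, 87, 71, 72]
  25 < parent 30 at index 0, swap → [25, 30, 66, 32, 47, 87, 71, 72]
Insert 86:
  append 86 at index 8 → [25, 30, 66, 32, 47, 87, 71, 72, 86] (no swap needed)
Insert 18:
  append 18 at index 9 → [25, 30, 66, 32, 47, 87, 71, 72, 86, 18]
  18 < parent 47 at index 4, swap → [25, 30, 66, 32, 18, 87, 71, 72, 86, 47]
  18 < parent 30 at index 1, swap → [25, 18, 66, 32, 30, 87, 71, 72, 86, 47]
  18 < parent 25 at index 0, swap → [18, 25, 66, 32, 30, 87, 71, 72, 86, 47]
Insert 79:
  append 79 at index 10 → [18, 25, 66, 32, 30, 87, 71, 72, 86, 47, 79] (no swap needed)
Insert 5:
  append 5 at index 11 → [18, 25, 66, 32, 30, 87, 71, 72, 86, 47, 79, 5]
  5 < parent 87 at index 5, swap → [18, 25, 66, 32, 30, 5, 71, 72, 86, 47, 79, 87]
  5 < parent 66 at index 2, swap → [18, 25, 5, 32, 30, 66, 71, 72, 86, 47, 79, 87]
  5 < parent 18 at index 0, swap → [5, 25, 18, 32, 30, 66, 71, 72, 86, 47, 79, 87]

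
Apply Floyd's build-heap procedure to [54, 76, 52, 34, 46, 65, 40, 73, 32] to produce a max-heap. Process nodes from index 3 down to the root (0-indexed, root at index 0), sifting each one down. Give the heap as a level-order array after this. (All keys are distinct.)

sift down from index 3:
  34 vs larger child 73 at index 7, swap → [54, 76, 52, 73, 46, 65, 40, 34, 32]
sift down from index 2:
  52 vs larger child 65 at index 5, swap → [54, 76, 65, 73, 46, 52, 40, 34, 32]
sift down from index 1: already satisfies heap property
sift down from index 0:
  54 vs larger child 76 at index 1, swap → [76, 54, 65, 73, 46, 52, 40, 34, 32]
  54 vs larger child 73 at index 3, swap → [76, 73, 65, 54, 46, 52, 40, 34, 32]

[76, 73, 65, 54, 46, 52, 40, 34, 32]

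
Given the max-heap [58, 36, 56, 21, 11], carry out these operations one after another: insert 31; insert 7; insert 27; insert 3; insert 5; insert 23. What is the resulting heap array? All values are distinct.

[58, 36, 56, 27, 23, 31, 7, 21, 3, 5, 11]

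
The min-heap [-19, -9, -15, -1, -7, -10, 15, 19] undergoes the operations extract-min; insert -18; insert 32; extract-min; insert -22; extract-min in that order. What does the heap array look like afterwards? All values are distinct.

[-15, -9, -10, -1, -7, 19, 15, 32]

extract-min → returns -19:
  remove root -19; move last element 19 to root → [19, -9, -15, -1, -7, -10, 15]
  19 vs smaller child -15 at index 2, swap → [-15, -9, 19, -1, -7, -10, 15]
  19 vs smaller child -10 at index 5, swap → [-15, -9, -10, -1, -7, 19, 15]
insert -18:
  append -18 at index 7 → [-15, -9, -10, -1, -7, 19, 15, -18]
  -18 < parent -1 at index 3, swap → [-15, -9, -10, -18, -7, 19, 15, -1]
  -18 < parent -9 at index 1, swap → [-15, -18, -10, -9, -7, 19, 15, -1]
  -18 < parent -15 at index 0, swap → [-18, -15, -10, -9, -7, 19, 15, -1]
insert 32:
  append 32 at index 8 → [-18, -15, -10, -9, -7, 19, 15, -1, 32] (no swap needed)
extract-min → returns -18:
  remove root -18; move last element 32 to root → [32, -15, -10, -9, -7, 19, 15, -1]
  32 vs smaller child -15 at index 1, swap → [-15, 32, -10, -9, -7, 19, 15, -1]
  32 vs smaller child -9 at index 3, swap → [-15, -9, -10, 32, -7, 19, 15, -1]
  32 vs only child -1 at index 7, swap → [-15, -9, -10, -1, -7, 19, 15, 32]
insert -22:
  append -22 at index 8 → [-15, -9, -10, -1, -7, 19, 15, 32, -22]
  -22 < parent -1 at index 3, swap → [-15, -9, -10, -22, -7, 19, 15, 32, -1]
  -22 < parent -9 at index 1, swap → [-15, -22, -10, -9, -7, 19, 15, 32, -1]
  -22 < parent -15 at index 0, swap → [-22, -15, -10, -9, -7, 19, 15, 32, -1]
extract-min → returns -22:
  remove root -22; move last element -1 to root → [-1, -15, -10, -9, -7, 19, 15, 32]
  -1 vs smaller child -15 at index 1, swap → [-15, -1, -10, -9, -7, 19, 15, 32]
  -1 vs smaller child -9 at index 3, swap → [-15, -9, -10, -1, -7, 19, 15, 32]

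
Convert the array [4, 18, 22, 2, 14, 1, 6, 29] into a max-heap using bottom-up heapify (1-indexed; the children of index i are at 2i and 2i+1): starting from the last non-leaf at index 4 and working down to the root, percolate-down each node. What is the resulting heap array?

[29, 18, 22, 4, 14, 1, 6, 2]

sift down from index 4:
  2 vs only child 29 at index 8, swap → [4, 18, 22, 29, 14, 1, 6, 2]
sift down from index 3: already satisfies heap property
sift down from index 2:
  18 vs larger child 29 at index 4, swap → [4, 29, 22, 18, 14, 1, 6, 2]
sift down from index 1:
  4 vs larger child 29 at index 2, swap → [29, 4, 22, 18, 14, 1, 6, 2]
  4 vs larger child 18 at index 4, swap → [29, 18, 22, 4, 14, 1, 6, 2]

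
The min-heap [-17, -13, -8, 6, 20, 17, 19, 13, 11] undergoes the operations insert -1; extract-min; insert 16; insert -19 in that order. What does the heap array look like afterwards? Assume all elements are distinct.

insert -1:
  append -1 at index 9 → [-17, -13, -8, 6, 20, 17, 19, 13, 11, -1]
  -1 < parent 20 at index 4, swap → [-17, -13, -8, 6, -1, 17, 19, 13, 11, 20]
extract-min → returns -17:
  remove root -17; move last element 20 to root → [20, -13, -8, 6, -1, 17, 19, 13, 11]
  20 vs smaller child -13 at index 1, swap → [-13, 20, -8, 6, -1, 17, 19, 13, 11]
  20 vs smaller child -1 at index 4, swap → [-13, -1, -8, 6, 20, 17, 19, 13, 11]
insert 16:
  append 16 at index 9 → [-13, -1, -8, 6, 20, 17, 19, 13, 11, 16]
  16 < parent 20 at index 4, swap → [-13, -1, -8, 6, 16, 17, 19, 13, 11, 20]
insert -19:
  append -19 at index 10 → [-13, -1, -8, 6, 16, 17, 19, 13, 11, 20, -19]
  -19 < parent 16 at index 4, swap → [-13, -1, -8, 6, -19, 17, 19, 13, 11, 20, 16]
  -19 < parent -1 at index 1, swap → [-13, -19, -8, 6, -1, 17, 19, 13, 11, 20, 16]
  -19 < parent -13 at index 0, swap → [-19, -13, -8, 6, -1, 17, 19, 13, 11, 20, 16]

[-19, -13, -8, 6, -1, 17, 19, 13, 11, 20, 16]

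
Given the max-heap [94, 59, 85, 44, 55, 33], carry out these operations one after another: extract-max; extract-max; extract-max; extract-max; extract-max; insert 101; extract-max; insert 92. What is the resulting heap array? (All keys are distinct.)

extract-max → returns 94:
  remove root 94; move last element 33 to root → [33, 59, 85, 44, 55]
  33 vs larger child 85 at index 2, swap → [85, 59, 33, 44, 55]
extract-max → returns 85:
  remove root 85; move last element 55 to root → [55, 59, 33, 44]
  55 vs larger child 59 at index 1, swap → [59, 55, 33, 44]
extract-max → returns 59:
  remove root 59; move last element 44 to root → [44, 55, 33]
  44 vs larger child 55 at index 1, swap → [55, 44, 33]
extract-max → returns 55:
  remove root 55; move last element 33 to root → [33, 44]
  33 vs only child 44 at index 1, swap → [44, 33]
extract-max → returns 44:
  remove root 44; move last element 33 to root → [33] (no swap needed)
insert 101:
  append 101 at index 1 → [33, 101]
  101 > parent 33 at index 0, swap → [101, 33]
extract-max → returns 101:
  remove root 101; move last element 33 to root → [33] (no swap needed)
insert 92:
  append 92 at index 1 → [33, 92]
  92 > parent 33 at index 0, swap → [92, 33]

[92, 33]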